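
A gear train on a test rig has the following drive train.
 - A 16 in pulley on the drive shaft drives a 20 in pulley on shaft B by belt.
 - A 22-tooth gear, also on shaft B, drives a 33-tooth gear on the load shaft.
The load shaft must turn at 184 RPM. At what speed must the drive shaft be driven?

345 RPM

Overall ratio R = 1.25 × 1.5 = 1.875.
Required input speed = output speed × R = 184 × 1.875 = 345 RPM.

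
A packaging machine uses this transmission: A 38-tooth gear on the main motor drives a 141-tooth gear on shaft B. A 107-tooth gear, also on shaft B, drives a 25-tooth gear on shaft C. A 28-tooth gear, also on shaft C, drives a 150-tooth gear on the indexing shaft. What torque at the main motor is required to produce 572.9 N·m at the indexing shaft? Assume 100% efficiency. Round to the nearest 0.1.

123.4 N·m

Overall ratio R = 3.7105 × 0.23364 × 5.3571 = 4.6444.
Input torque = output torque / R = 572.9 / 4.6444 = 123.35 N·m.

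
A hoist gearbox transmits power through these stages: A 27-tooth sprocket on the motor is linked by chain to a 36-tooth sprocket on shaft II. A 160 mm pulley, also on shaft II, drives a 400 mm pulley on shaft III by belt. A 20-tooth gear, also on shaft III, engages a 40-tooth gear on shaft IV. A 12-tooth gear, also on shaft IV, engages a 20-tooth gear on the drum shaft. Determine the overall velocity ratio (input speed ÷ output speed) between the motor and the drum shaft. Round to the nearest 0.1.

Each stage contributes driven/driver: chain 36/27 = 1.3333, belt 400/160 = 2.5, gear mesh 40/20 = 2, gear mesh 20/12 = 1.6667.
Overall: 1.3333 × 2.5 × 2 × 1.6667 = 11.111.

11.1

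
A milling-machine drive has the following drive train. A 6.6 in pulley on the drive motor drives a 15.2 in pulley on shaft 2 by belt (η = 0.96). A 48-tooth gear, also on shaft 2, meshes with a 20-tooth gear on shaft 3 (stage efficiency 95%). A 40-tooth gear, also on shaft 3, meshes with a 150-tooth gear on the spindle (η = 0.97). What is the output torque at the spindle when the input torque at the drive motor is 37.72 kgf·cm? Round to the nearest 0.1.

120.1 kgf·cm

belt 15.2/6.6 = 2.303 → τ = 37.72·2.303·0.96 = 83.395 kgf·cm
gear mesh 20/48 = 0.41667 → τ = 83.395·0.41667·0.95 = 33.011 kgf·cm
gear mesh 150/40 = 3.75 → τ = 33.011·3.75·0.97 = 120.08 kgf·cm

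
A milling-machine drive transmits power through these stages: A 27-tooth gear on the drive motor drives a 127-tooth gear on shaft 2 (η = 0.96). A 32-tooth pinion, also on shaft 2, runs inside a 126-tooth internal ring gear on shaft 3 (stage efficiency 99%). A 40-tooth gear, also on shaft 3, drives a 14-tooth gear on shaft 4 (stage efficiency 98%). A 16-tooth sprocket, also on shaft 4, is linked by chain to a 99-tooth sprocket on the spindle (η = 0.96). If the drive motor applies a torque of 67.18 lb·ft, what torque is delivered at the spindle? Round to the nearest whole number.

2409 lb·ft

gear mesh 127/27 = 4.7037 → τ = 67.18·4.7037·0.96 = 303.36 lb·ft
internal gear 126/32 = 3.9375 → τ = 303.36·3.9375·0.99 = 1182.5 lb·ft
gear mesh 14/40 = 0.35 → τ = 1182.5·0.35·0.98 = 405.6 lb·ft
chain 99/16 = 6.1875 → τ = 405.6·6.1875·0.96 = 2409.3 lb·ft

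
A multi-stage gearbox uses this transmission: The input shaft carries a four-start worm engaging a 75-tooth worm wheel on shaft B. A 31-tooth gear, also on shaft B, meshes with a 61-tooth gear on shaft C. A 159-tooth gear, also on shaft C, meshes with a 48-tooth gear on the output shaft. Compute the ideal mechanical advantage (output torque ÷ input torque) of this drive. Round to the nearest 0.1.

Each stage contributes driven/driver: worm 75/4 = 18.75, gear mesh 61/31 = 1.9677, gear mesh 48/159 = 0.30189.
Overall: 18.75 × 1.9677 × 0.30189 = 11.138.

11.1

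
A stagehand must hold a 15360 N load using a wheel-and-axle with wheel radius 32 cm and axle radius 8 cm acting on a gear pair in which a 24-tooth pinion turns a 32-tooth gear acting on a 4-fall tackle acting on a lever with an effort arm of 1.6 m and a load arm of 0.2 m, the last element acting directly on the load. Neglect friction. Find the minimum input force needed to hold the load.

90 N

Wheel-and-axle MA = R/r = 32/8 = 4.
Gear pair MA = 32/24 = 1.3333.
Block-and-tackle MA = number of supporting rope parts = 4.
Lever MA = effort arm / load arm = 1.6/0.2 = 8.
Combined ideal MA = 4 × 1.3333 × 4 × 8 = 170.67.
Effort = load / MA = 15360 / 170.67 = 90 N.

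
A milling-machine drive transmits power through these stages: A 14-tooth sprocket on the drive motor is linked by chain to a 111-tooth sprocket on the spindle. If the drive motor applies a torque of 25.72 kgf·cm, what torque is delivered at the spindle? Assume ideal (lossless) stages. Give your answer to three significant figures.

204 kgf·cm

After the chain (111/14): 25.72 × 7.9286 = 203.92 kgf·cm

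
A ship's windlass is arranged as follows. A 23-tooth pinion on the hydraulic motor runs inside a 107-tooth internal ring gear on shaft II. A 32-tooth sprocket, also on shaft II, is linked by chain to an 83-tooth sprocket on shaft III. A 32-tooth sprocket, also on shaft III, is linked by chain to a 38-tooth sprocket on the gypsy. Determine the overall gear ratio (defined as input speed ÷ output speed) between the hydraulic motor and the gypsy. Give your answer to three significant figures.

14.3

Each stage contributes driven/driver: internal gear 107/23 = 4.6522, chain 83/32 = 2.5938, chain 38/32 = 1.1875.
Overall: 4.6522 × 2.5938 × 1.1875 = 14.329.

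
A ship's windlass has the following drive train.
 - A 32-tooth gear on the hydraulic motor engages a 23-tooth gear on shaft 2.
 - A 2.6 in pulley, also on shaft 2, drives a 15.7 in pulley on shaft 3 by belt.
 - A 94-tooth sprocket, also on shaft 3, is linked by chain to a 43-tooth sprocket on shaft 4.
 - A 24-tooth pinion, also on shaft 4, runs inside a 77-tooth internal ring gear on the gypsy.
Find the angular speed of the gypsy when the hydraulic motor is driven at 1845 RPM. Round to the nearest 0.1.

289.6 RPM

the hydraulic motor → shaft 2 (gear mesh, 23/32): 1845 ÷ 0.71875 = 2567 RPM
shaft 2 → shaft 3 (belt, 15.7/2.6): 2567 ÷ 6.0385 = 425.1 RPM
shaft 3 → shaft 4 (chain, 43/94): 425.1 ÷ 0.45745 = 929.29 RPM
shaft 4 → the gypsy (internal gear, 77/24): 929.29 ÷ 3.2083 = 289.65 RPM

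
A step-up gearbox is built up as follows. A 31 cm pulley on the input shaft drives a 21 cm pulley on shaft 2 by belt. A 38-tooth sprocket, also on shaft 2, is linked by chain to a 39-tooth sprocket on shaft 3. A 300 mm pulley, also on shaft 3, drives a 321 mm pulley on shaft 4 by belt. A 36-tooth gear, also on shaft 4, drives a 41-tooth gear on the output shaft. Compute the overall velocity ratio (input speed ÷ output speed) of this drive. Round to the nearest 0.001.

Each stage contributes driven/driver: belt 21/31 = 0.67742, chain 39/38 = 1.0263, belt 321/300 = 1.07, gear mesh 41/36 = 1.1389.
Overall: 0.67742 × 1.0263 × 1.07 × 1.1389 = 0.84723.

0.847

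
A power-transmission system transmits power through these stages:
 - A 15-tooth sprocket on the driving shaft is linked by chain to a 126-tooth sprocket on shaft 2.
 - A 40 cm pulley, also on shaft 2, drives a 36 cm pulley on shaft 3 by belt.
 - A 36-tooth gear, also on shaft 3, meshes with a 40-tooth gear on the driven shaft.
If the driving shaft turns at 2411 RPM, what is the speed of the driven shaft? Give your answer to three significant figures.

287 RPM

the driving shaft → shaft 2 (chain, 126/15): 2411 ÷ 8.4 = 287.02 RPM
shaft 2 → shaft 3 (belt, 36/40): 287.02 ÷ 0.9 = 318.92 RPM
shaft 3 → the driven shaft (gear mesh, 40/36): 318.92 ÷ 1.1111 = 287.02 RPM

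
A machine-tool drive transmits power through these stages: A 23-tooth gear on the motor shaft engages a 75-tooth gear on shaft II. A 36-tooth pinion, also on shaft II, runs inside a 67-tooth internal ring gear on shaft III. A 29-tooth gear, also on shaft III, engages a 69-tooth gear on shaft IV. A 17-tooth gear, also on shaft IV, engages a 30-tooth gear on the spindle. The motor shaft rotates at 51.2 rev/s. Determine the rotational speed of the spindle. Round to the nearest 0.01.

gear mesh 75/23 = 3.2609 → 51.2/3.2609 = 15.701 rev/s
internal gear 67/36 = 1.8611 → 15.701/1.8611 = 8.4365 rev/s
gear mesh 69/29 = 2.3793 → 8.4365/2.3793 = 3.5458 rev/s
gear mesh 30/17 = 1.7647 → 3.5458/1.7647 = 2.0093 rev/s

2.01 rev/s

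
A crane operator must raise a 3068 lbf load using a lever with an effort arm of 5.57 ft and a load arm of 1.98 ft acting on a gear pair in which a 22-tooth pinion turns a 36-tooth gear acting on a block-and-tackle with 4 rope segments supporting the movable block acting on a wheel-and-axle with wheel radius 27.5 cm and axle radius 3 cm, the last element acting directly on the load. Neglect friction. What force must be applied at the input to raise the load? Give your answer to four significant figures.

Lever MA = effort arm / load arm = 5.57/1.98 = 2.8131.
Gear pair MA = 36/22 = 1.6364.
Block-and-tackle MA = number of supporting rope parts = 4.
Wheel-and-axle MA = R/r = 27.5/3 = 9.1667.
Combined ideal MA = 2.8131 × 1.6364 × 4 × 9.1667 = 168.79.
Effort = load / MA = 3068 / 168.79 = 18.177 lbf.

18.18 lbf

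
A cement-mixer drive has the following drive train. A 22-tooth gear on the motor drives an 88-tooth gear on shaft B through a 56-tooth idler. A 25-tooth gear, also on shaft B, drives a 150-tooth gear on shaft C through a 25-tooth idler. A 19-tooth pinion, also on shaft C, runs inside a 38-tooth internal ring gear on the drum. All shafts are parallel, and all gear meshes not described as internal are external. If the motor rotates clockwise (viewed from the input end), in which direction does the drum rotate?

clockwise

the motor → shaft B: driver → idler → driven is 2 external meshes, 2 reversals → CW.
shaft B → shaft C: driver → idler → driven is 2 external meshes, 2 reversals → CW.
shaft C → the drum: internal mesh, same direction → CW.
4 reversals in total — an even number — so the drum turns the same way as the motor.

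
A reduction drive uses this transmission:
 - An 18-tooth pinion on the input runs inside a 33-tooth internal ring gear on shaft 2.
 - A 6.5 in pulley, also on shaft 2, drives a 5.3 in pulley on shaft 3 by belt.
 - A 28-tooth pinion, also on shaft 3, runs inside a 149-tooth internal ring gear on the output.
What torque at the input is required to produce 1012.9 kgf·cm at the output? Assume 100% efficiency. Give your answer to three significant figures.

127 kgf·cm

Overall ratio R = 1.8333 × 0.81538 × 5.3214 = 7.9549.
Input torque = output torque / R = 1012.9 / 7.9549 = 127.33 kgf·cm.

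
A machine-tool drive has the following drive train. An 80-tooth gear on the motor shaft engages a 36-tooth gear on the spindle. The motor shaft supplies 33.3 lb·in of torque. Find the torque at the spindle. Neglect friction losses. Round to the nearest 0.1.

15.0 lb·in

gear mesh 36/80 = 0.45 → τ = 33.3·0.45 = 14.985 lb·in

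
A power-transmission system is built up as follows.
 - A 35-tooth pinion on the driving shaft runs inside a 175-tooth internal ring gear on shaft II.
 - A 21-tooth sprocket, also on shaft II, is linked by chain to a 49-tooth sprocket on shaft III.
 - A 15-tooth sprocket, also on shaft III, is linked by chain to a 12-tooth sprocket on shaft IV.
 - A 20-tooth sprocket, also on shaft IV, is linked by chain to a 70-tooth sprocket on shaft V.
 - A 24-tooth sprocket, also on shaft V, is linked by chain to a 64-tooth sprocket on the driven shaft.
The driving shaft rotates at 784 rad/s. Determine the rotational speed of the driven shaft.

9 rad/s

internal gear 175/35 = 5 → 784/5 = 156.8 rad/s
chain 49/21 = 2.3333 → 156.8/2.3333 = 67.2 rad/s
chain 12/15 = 0.8 → 67.2/0.8 = 84 rad/s
chain 70/20 = 3.5 → 84/3.5 = 24 rad/s
chain 64/24 = 2.6667 → 24/2.6667 = 9 rad/s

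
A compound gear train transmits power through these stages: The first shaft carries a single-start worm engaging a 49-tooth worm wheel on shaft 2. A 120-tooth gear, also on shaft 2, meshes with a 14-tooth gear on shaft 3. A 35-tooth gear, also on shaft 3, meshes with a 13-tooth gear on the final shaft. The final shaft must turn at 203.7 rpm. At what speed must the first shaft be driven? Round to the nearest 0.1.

Overall ratio R = 49 × 0.11667 × 0.37143 = 2.1233.
Required input speed = output speed × R = 203.7 × 2.1233 = 432.52 rpm.

432.5 rpm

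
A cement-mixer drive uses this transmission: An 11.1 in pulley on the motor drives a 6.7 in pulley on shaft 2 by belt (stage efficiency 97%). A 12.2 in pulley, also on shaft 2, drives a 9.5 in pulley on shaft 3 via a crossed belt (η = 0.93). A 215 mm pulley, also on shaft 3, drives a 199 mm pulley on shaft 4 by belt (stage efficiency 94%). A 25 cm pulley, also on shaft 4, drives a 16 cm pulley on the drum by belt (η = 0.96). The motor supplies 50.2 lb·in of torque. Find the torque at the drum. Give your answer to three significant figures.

After the belt (6.7/11.1): 50.2 × 0.6036 × 0.97 = 29.392 lb·in
After the belt (9.5/12.2): 29.392 × 0.77869 × 0.93 = 21.285 lb·in
After the belt (199/215): 21.285 × 0.92558 × 0.94 = 18.519 lb·in
After the belt (16/25): 18.519 × 0.64 × 0.96 = 11.378 lb·in

11.4 lb·in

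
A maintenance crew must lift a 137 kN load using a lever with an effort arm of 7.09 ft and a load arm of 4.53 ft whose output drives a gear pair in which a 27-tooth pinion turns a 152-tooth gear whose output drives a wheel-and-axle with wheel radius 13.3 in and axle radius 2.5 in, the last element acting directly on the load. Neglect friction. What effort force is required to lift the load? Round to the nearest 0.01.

2.92 kN

Lever MA = effort arm / load arm = 7.09/4.53 = 1.5651.
Gear pair MA = 152/27 = 5.6296.
Wheel-and-axle MA = R/r = 13.3/2.5 = 5.32.
Combined ideal MA = 1.5651 × 5.6296 × 5.32 = 46.875.
Effort = load / MA = 137 / 46.875 = 2.9227 kN.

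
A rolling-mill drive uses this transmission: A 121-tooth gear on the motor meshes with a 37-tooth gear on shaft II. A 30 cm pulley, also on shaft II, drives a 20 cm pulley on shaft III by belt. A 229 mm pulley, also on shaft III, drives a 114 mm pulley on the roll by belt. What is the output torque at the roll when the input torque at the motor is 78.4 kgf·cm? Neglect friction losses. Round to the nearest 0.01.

Gear mesh: ratio = 37/121 = 0.30579; torque at shaft II = 78.4 × 0.30579 = 23.974 kgf·cm.
Belt: ratio = 20/30 = 0.66667; torque at shaft III = 23.974 × 0.66667 = 15.982 kgf·cm.
Belt: ratio = 114/229 = 0.49782; torque at the roll = 15.982 × 0.49782 = 7.9563 kgf·cm.

7.96 kgf·cm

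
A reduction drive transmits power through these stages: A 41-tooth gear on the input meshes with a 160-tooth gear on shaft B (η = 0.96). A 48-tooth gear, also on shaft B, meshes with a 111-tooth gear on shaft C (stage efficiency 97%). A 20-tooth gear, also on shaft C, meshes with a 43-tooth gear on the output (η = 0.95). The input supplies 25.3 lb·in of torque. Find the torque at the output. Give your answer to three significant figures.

434 lb·in

Gear mesh: ratio = 160/41 = 3.9024; torque at shaft B = 25.3 × 3.9024 × 0.96 = 94.782 lb·in.
Gear mesh: ratio = 111/48 = 2.3125; torque at shaft C = 94.782 × 2.3125 × 0.97 = 212.61 lb·in.
Gear mesh: ratio = 43/20 = 2.15; torque at the output = 212.61 × 2.15 × 0.95 = 434.25 lb·in.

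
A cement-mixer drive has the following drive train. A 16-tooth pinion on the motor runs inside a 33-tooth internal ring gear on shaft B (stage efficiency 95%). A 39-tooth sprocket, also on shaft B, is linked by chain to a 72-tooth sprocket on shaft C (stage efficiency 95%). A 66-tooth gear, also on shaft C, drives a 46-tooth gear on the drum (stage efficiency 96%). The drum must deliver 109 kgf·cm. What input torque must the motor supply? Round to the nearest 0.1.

Overall ratio R = 2.0625 × 1.8462 × 0.69697 = 2.6538; overall efficiency η = 0.95 × 0.95 × 0.96 = 0.8664.
Input torque = output torque / (R × η) = 109 / (2.6538 × 0.8664) = 47.406 kgf·cm.

47.4 kgf·cm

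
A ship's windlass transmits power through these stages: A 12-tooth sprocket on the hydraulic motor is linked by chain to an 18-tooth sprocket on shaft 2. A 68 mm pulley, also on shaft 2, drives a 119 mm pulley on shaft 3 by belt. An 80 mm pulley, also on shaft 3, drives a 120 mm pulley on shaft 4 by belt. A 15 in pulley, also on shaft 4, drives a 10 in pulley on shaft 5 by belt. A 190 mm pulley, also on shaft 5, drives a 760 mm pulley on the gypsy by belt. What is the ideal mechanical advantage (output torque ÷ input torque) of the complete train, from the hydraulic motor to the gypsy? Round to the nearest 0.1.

10.5

Each stage contributes driven/driver: chain 18/12 = 1.5, belt 119/68 = 1.75, belt 120/80 = 1.5, belt 10/15 = 0.66667, belt 760/190 = 4.
Overall: 1.5 × 1.75 × 1.5 × 0.66667 × 4 = 10.5.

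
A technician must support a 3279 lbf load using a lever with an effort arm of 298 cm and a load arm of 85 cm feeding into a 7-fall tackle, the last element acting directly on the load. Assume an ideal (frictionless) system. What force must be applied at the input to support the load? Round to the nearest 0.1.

133.6 lbf

Lever MA = effort arm / load arm = 298/85 = 3.5059.
Block-and-tackle MA = number of supporting rope parts = 7.
Combined ideal MA = 3.5059 × 7 = 24.541.
Effort = load / MA = 3279 / 24.541 = 133.61 lbf.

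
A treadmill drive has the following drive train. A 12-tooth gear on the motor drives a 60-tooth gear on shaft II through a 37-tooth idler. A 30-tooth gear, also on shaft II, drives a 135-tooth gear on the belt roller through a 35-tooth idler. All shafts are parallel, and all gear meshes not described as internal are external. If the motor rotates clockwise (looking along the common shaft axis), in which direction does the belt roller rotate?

the motor → shaft II: driver → idler → driven is 2 external meshes, 2 reversals → CW.
shaft II → the belt roller: driver → idler → driven is 2 external meshes, 2 reversals → CW.
4 reversals in total — an even number — so the belt roller turns the same way as the motor.

clockwise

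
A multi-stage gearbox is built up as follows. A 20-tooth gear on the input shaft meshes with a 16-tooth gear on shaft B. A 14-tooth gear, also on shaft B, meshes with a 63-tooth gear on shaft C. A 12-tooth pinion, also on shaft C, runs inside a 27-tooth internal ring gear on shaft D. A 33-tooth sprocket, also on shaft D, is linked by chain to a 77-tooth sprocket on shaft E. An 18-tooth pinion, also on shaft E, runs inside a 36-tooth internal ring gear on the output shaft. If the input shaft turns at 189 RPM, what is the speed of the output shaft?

Gear mesh: ratio = 16/20 = 0.8, so shaft B turns at 189 / 0.8 = 236.25 RPM.
Gear mesh: ratio = 63/14 = 4.5, so shaft C turns at 236.25 / 4.5 = 52.5 RPM.
Internal gear: ratio = 27/12 = 2.25, so shaft D turns at 52.5 / 2.25 = 23.333 RPM.
Chain: ratio = 77/33 = 2.3333, so shaft E turns at 23.333 / 2.3333 = 10 RPM.
Internal gear: ratio = 36/18 = 2, so the output shaft turns at 10 / 2 = 5 RPM.

5 RPM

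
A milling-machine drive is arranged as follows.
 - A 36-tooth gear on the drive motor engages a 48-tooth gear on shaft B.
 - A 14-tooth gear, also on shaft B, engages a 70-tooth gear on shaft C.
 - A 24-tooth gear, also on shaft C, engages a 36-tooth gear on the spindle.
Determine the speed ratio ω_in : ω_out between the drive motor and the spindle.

Each stage contributes driven/driver: gear mesh 48/36 = 1.3333, gear mesh 70/14 = 5, gear mesh 36/24 = 1.5.
Overall: 1.3333 × 5 × 1.5 = 10.

10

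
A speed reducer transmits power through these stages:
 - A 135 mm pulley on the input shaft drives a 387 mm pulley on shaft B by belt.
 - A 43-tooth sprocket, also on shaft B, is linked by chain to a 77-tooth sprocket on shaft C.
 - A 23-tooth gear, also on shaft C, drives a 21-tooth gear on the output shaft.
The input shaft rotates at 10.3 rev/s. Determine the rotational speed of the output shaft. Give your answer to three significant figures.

2.20 rev/s

belt 387/135 = 2.8667 → 10.3/2.8667 = 3.593 rev/s
chain 77/43 = 1.7907 → 3.593/1.7907 = 2.0065 rev/s
gear mesh 21/23 = 0.91304 → 2.0065/0.91304 = 2.1976 rev/s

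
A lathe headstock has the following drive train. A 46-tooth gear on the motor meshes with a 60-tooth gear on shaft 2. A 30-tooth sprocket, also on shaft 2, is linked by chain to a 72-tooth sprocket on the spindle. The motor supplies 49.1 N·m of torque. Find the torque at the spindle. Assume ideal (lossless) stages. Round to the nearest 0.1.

gear mesh 60/46 = 1.3043 → τ = 49.1·1.3043 = 64.043 N·m
chain 72/30 = 2.4 → τ = 64.043·2.4 = 153.7 N·m

153.7 N·m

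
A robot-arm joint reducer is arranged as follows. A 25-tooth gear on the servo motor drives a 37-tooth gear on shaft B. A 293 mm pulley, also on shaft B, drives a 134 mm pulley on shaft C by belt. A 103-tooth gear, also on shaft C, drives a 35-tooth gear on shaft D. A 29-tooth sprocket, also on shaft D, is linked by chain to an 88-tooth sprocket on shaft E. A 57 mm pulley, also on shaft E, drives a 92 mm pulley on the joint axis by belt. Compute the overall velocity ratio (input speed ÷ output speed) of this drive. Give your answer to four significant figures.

Each stage contributes driven/driver: gear mesh 37/25 = 1.48, belt 134/293 = 0.45734, gear mesh 35/103 = 0.33981, chain 88/29 = 3.0345, belt 92/57 = 1.614.
Overall: 1.48 × 0.45734 × 0.33981 × 3.0345 × 1.614 = 1.1265.

1.126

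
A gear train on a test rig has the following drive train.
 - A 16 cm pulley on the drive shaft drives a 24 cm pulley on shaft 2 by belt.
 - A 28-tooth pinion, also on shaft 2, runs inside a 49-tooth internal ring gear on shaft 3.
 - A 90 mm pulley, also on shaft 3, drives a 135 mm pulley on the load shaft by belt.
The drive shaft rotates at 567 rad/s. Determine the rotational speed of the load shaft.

144 rad/s

belt 24/16 = 1.5 → 567/1.5 = 378 rad/s
internal gear 49/28 = 1.75 → 378/1.75 = 216 rad/s
belt 135/90 = 1.5 → 216/1.5 = 144 rad/s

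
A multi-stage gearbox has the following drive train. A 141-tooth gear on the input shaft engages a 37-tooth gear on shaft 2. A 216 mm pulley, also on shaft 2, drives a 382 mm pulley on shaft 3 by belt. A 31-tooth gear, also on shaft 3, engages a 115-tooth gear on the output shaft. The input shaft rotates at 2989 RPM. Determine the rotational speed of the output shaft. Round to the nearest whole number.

1736 RPM

the input shaft → shaft 2 (gear mesh, 37/141): 2989 ÷ 0.26241 = 11391 RPM
shaft 2 → shaft 3 (belt, 382/216): 11391 ÷ 1.7685 = 6440.7 RPM
shaft 3 → the output shaft (gear mesh, 115/31): 6440.7 ÷ 3.7097 = 1736.2 RPM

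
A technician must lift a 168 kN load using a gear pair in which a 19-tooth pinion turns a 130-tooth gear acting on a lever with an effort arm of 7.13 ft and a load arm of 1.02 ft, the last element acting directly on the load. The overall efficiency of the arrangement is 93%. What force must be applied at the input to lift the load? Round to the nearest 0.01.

Gear pair MA = 130/19 = 6.8421.
Lever MA = effort arm / load arm = 7.13/1.02 = 6.9902.
Combined ideal MA = 6.8421 × 6.9902 = 47.828.
Actual MA = 47.828 × 0.93 = 44.48.
Effort = load / actual MA = 168 / 44.48 = 3.777 kN.

3.78 kN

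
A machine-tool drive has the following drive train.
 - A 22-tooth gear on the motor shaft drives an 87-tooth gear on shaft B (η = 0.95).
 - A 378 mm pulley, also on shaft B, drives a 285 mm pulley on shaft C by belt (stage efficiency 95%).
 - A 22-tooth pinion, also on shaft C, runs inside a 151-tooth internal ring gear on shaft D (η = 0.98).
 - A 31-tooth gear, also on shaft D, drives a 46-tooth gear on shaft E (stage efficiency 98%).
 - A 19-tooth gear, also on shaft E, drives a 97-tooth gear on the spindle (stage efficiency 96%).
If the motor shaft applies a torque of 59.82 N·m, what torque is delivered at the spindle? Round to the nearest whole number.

7717 N·m

Gear mesh: ratio = 87/22 = 3.9545; torque at shaft B = 59.82 × 3.9545 × 0.95 = 224.73 N·m.
Belt: ratio = 285/378 = 0.75397; torque at shaft C = 224.73 × 0.75397 × 0.95 = 160.97 N·m.
Internal gear: ratio = 151/22 = 6.8636; torque at shaft D = 160.97 × 6.8636 × 0.98 = 1082.7 N·m.
Gear mesh: ratio = 46/31 = 1.4839; torque at shaft E = 1082.7 × 1.4839 × 0.98 = 1574.5 N·m.
Gear mesh: ratio = 97/19 = 5.1053; torque at the spindle = 1574.5 × 5.1053 × 0.96 = 7716.8 N·m.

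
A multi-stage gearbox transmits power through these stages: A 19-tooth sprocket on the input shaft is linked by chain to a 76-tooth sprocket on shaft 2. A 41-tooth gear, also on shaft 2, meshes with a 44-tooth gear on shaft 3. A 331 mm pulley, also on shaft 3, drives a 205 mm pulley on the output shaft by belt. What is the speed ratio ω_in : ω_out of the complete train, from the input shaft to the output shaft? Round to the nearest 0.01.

Each stage contributes driven/driver: chain 76/19 = 4, gear mesh 44/41 = 1.0732, belt 205/331 = 0.61934.
Overall: 4 × 1.0732 × 0.61934 = 2.6586.

2.66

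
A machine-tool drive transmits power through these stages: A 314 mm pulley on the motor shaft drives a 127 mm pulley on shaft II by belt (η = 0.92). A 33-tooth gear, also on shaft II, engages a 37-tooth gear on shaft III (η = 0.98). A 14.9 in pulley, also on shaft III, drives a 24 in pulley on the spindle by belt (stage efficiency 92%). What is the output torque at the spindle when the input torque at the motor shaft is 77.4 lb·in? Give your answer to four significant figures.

Belt: ratio = 127/314 = 0.40446; torque at shaft II = 77.4 × 0.40446 × 0.92 = 28.801 lb·in.
Gear mesh: ratio = 37/33 = 1.1212; torque at shaft III = 28.801 × 1.1212 × 0.98 = 31.646 lb·in.
Belt: ratio = 24/14.9 = 1.6107; torque at the spindle = 31.646 × 1.6107 × 0.92 = 46.895 lb·in.

46.90 lb·in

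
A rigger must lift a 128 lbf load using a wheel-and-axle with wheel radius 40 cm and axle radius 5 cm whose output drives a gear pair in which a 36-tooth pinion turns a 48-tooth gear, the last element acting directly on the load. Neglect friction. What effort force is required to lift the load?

Wheel-and-axle MA = R/r = 40/5 = 8.
Gear pair MA = 48/36 = 1.3333.
Combined ideal MA = 8 × 1.3333 = 10.667.
Effort = load / MA = 128 / 10.667 = 12 lbf.

12 lbf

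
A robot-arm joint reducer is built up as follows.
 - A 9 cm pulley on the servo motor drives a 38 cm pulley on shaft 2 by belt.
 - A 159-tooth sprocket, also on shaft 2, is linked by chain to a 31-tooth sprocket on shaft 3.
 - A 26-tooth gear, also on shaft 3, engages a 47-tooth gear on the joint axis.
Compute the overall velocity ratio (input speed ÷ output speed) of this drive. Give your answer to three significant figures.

1.49

Each stage contributes driven/driver: belt 38/9 = 4.2222, chain 31/159 = 0.19497, gear mesh 47/26 = 1.8077.
Overall: 4.2222 × 0.19497 × 1.8077 = 1.4881.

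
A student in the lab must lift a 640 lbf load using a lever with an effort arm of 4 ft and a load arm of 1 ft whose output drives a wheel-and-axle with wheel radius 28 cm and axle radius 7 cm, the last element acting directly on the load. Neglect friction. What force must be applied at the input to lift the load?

40 lbf

Lever MA = effort arm / load arm = 4/1 = 4.
Wheel-and-axle MA = R/r = 28/7 = 4.
Combined ideal MA = 4 × 4 = 16.
Effort = load / MA = 640 / 16 = 40 lbf.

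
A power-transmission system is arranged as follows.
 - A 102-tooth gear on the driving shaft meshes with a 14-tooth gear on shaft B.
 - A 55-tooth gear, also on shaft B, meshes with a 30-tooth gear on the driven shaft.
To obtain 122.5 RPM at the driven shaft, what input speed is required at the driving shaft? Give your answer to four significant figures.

9.171 RPM

Overall ratio R = 0.13725 × 0.54545 = 0.074866.
Required input speed = output speed × R = 122.5 × 0.074866 = 9.1711 RPM.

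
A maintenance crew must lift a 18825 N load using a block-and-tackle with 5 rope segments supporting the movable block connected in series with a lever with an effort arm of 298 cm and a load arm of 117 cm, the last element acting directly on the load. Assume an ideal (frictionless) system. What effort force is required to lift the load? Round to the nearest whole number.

1478 N

Block-and-tackle MA = number of supporting rope parts = 5.
Lever MA = effort arm / load arm = 298/117 = 2.547.
Combined ideal MA = 5 × 2.547 = 12.735.
Effort = load / MA = 18825 / 12.735 = 1478.2 N.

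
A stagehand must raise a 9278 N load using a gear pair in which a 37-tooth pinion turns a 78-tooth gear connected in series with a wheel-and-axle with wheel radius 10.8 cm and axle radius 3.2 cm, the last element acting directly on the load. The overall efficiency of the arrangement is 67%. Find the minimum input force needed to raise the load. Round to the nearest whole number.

Gear pair MA = 78/37 = 2.1081.
Wheel-and-axle MA = R/r = 10.8/3.2 = 3.375.
Combined ideal MA = 2.1081 × 3.375 = 7.1149.
Actual MA = 7.1149 × 0.67 = 4.767.
Effort = load / actual MA = 9278 / 4.767 = 1946.3 N.

1946 N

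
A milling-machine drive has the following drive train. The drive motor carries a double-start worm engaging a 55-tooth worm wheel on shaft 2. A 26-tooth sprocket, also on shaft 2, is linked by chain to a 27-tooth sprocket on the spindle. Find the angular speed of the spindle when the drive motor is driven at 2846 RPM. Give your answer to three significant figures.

99.7 RPM

the drive motor → shaft 2 (worm, 55/2): 2846 ÷ 27.5 = 103.49 RPM
shaft 2 → the spindle (chain, 27/26): 103.49 ÷ 1.0385 = 99.658 RPM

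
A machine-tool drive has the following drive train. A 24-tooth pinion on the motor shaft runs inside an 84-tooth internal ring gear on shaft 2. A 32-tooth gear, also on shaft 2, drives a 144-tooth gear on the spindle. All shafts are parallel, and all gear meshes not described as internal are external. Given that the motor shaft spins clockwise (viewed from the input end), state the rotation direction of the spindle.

the motor shaft → shaft 2: internal mesh, same direction → CW.
shaft 2 → the spindle: external mesh, 1 reversal → CCW.
1 reversal in total — an odd number — so the spindle turns opposite to the motor shaft.

counterclockwise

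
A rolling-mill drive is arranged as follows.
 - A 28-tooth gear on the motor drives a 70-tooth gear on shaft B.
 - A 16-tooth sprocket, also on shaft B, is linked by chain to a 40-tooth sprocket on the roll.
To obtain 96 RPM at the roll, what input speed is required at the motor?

600 RPM

Overall ratio R = 2.5 × 2.5 = 6.25.
Required input speed = output speed × R = 96 × 6.25 = 600 RPM.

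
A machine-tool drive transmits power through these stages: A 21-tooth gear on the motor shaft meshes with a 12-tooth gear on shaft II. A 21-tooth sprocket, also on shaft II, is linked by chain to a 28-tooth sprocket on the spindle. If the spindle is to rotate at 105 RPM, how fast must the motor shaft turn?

80 RPM

Overall ratio R = 0.57143 × 1.3333 = 0.7619.
Required input speed = output speed × R = 105 × 0.7619 = 80 RPM.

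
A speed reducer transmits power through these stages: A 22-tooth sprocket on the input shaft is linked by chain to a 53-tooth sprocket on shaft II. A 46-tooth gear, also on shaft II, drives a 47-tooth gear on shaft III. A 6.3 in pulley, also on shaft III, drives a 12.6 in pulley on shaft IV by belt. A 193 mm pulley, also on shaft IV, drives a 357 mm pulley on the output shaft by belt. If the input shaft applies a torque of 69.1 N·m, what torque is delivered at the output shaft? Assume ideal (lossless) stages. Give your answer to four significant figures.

Chain: ratio = 53/22 = 2.4091; torque at shaft II = 69.1 × 2.4091 = 166.47 N·m.
Gear mesh: ratio = 47/46 = 1.0217; torque at shaft III = 166.47 × 1.0217 = 170.09 N·m.
Belt: ratio = 12.6/6.3 = 2; torque at shaft IV = 170.09 × 2 = 340.17 N·m.
Belt: ratio = 357/193 = 1.8497; torque at the output shaft = 340.17 × 1.8497 = 629.23 N·m.

629.2 N·m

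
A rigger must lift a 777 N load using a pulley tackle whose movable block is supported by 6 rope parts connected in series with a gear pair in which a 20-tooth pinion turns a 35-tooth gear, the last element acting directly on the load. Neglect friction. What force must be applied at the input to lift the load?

74 N

Block-and-tackle MA = number of supporting rope parts = 6.
Gear pair MA = 35/20 = 1.75.
Combined ideal MA = 6 × 1.75 = 10.5.
Effort = load / MA = 777 / 10.5 = 74 N.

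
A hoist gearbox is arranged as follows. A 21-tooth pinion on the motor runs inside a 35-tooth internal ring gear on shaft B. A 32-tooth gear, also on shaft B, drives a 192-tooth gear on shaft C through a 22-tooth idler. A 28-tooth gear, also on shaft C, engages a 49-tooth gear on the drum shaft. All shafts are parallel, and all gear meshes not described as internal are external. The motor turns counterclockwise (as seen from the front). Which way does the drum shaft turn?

clockwise

the motor → shaft B: internal mesh, same direction → CCW.
shaft B → shaft C: driver → idler → driven is 2 external meshes, 2 reversals → CCW.
shaft C → the drum shaft: external mesh, 1 reversal → CW.
3 reversals in total — an odd number — so the drum shaft turns opposite to the motor.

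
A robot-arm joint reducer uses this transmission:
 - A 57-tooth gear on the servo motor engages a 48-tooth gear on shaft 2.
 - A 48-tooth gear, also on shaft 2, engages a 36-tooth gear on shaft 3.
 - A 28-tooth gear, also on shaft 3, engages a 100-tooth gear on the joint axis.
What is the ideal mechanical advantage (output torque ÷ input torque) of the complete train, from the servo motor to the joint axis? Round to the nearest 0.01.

2.26

Each stage contributes driven/driver: gear mesh 48/57 = 0.84211, gear mesh 36/48 = 0.75, gear mesh 100/28 = 3.5714.
Overall: 0.84211 × 0.75 × 3.5714 = 2.2556.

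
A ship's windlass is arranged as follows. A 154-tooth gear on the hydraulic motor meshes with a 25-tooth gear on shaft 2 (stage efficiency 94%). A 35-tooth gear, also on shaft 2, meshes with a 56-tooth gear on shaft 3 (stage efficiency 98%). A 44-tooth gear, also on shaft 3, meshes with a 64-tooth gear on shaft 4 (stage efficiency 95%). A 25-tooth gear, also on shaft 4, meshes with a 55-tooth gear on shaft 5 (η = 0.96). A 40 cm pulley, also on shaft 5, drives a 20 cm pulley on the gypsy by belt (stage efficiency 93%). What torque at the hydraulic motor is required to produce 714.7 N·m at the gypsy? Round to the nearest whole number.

Overall ratio R = 0.16234 × 1.6 × 1.4545 × 2.2 × 0.5 = 0.41558; overall efficiency η = 0.94 × 0.98 × 0.95 × 0.96 × 0.93 = 0.7813.
Input torque = output torque / (R × η) = 714.7 / (0.41558 × 0.7813) = 2201.1 N·m.

2201 N·m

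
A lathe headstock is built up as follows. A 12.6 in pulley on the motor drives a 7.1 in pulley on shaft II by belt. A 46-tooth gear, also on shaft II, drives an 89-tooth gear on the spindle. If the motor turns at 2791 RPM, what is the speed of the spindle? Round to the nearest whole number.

2560 RPM

Belt: ratio = 7.1/12.6 = 0.56349, so shaft II turns at 2791 / 0.56349 = 4953 RPM.
Gear mesh: ratio = 89/46 = 1.9348, so the spindle turns at 4953 / 1.9348 = 2560 RPM.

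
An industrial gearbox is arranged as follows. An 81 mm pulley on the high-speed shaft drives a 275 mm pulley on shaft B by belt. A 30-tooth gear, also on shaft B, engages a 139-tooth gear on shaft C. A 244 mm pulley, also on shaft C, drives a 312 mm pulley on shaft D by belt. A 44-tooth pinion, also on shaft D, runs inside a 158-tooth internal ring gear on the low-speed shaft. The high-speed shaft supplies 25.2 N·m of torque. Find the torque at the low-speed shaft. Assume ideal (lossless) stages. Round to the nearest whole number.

1820 N·m

Belt: ratio = 275/81 = 3.3951; torque at shaft B = 25.2 × 3.3951 = 85.556 N·m.
Gear mesh: ratio = 139/30 = 4.6333; torque at shaft C = 85.556 × 4.6333 = 396.41 N·m.
Belt: ratio = 312/244 = 1.2787; torque at shaft D = 396.41 × 1.2787 = 506.88 N·m.
Internal gear: ratio = 158/44 = 3.5909; torque at the low-speed shaft = 506.88 × 3.5909 = 1820.2 N·m.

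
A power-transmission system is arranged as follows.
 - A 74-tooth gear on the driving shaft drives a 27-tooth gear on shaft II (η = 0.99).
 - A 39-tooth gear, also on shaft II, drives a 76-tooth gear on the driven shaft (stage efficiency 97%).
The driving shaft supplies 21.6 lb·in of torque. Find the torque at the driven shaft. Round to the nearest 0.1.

14.7 lb·in

After the gear mesh (27/74): 21.6 × 0.36486 × 0.99 = 7.8023 lb·in
After the gear mesh (76/39): 7.8023 × 1.9487 × 0.97 = 14.748 lb·in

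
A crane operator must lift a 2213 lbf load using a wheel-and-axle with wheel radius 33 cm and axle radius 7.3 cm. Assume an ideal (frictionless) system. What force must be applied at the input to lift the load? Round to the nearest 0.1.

489.5 lbf

Wheel-and-axle MA = R/r = 33/7.3 = 4.5205.
Effort = load / MA = 2213 / 4.5205 = 489.54 lbf.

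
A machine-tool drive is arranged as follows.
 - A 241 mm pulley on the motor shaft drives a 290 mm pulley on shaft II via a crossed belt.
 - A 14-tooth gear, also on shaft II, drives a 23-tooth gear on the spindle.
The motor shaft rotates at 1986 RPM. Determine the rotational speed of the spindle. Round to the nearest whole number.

1005 RPM

Belt: ratio = 290/241 = 1.2033, so shaft II turns at 1986 / 1.2033 = 1650.4 RPM.
Gear mesh: ratio = 23/14 = 1.6429, so the spindle turns at 1650.4 / 1.6429 = 1004.6 RPM.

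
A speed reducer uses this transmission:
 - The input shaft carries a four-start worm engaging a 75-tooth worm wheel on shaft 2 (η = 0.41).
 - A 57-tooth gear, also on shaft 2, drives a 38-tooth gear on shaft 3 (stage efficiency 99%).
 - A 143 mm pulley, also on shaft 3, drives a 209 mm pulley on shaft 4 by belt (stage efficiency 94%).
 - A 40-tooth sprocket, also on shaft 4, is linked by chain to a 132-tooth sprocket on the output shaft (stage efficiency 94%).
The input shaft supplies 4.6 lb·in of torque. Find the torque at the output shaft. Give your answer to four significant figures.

99.46 lb·in

worm 75/4 = 18.75 → τ = 4.6·18.75·0.41 = 35.362 lb·in
gear mesh 38/57 = 0.66667 → τ = 35.362·0.66667·0.99 = 23.339 lb·in
belt 209/143 = 1.4615 → τ = 23.339·1.4615·0.94 = 32.065 lb·in
chain 132/40 = 3.3 → τ = 32.065·3.3·0.94 = 99.464 lb·in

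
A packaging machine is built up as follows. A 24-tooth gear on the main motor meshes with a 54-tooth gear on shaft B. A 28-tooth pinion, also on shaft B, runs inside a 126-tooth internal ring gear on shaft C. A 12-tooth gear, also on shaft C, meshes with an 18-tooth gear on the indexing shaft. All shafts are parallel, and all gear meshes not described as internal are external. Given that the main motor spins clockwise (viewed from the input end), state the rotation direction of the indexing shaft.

the main motor → shaft B: external mesh, 1 reversal → CCW.
shaft B → shaft C: internal mesh, same direction → CCW.
shaft C → the indexing shaft: external mesh, 1 reversal → CW.
2 reversals in total — an even number — so the indexing shaft turns the same way as the main motor.

clockwise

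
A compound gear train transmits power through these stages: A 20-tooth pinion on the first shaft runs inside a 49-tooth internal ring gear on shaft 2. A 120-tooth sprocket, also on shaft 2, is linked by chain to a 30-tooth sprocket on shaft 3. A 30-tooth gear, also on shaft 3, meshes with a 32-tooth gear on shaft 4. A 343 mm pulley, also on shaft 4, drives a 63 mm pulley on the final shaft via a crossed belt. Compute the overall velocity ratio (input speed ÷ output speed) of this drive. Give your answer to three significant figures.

Each stage contributes driven/driver: internal gear 49/20 = 2.45, chain 30/120 = 0.25, gear mesh 32/30 = 1.0667, belt 63/343 = 0.18367.
Overall: 2.45 × 0.25 × 1.0667 × 0.18367 = 0.12.

0.120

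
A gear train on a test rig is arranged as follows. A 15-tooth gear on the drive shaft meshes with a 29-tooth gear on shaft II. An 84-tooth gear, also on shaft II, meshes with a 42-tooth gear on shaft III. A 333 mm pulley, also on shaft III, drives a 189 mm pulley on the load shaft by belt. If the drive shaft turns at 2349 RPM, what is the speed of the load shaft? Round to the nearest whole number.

4281 RPM

the drive shaft → shaft II (gear mesh, 29/15): 2349 ÷ 1.9333 = 1215 RPM
shaft II → shaft III (gear mesh, 42/84): 1215 ÷ 0.5 = 2430 RPM
shaft III → the load shaft (belt, 189/333): 2430 ÷ 0.56757 = 4281.4 RPM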